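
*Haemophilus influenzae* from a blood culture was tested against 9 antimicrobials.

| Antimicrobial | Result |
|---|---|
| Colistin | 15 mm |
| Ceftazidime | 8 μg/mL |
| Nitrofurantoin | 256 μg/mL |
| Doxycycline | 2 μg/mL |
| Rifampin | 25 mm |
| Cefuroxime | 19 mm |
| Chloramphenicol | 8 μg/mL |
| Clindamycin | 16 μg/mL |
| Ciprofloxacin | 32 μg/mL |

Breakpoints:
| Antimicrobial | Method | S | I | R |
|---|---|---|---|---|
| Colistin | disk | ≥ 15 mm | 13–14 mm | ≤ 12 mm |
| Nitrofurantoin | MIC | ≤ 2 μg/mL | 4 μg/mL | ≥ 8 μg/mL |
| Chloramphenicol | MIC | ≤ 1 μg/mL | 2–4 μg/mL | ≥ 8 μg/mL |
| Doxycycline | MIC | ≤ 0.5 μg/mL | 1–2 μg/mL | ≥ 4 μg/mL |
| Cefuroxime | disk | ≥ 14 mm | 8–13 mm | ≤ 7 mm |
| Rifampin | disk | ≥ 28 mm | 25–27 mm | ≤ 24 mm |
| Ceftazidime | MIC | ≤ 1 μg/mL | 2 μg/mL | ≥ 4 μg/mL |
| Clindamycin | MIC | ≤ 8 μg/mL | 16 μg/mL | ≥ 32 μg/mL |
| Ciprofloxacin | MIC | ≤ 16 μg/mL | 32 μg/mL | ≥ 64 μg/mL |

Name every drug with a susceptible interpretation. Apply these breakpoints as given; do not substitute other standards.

colistin, cefuroxime

Colistin: 15 mm is ≥ 15 mm — susceptible
Ceftazidime: 8 μg/mL is ≥ 4 μg/mL — R
Nitrofurantoin (256 μg/mL) ≥ 8 μg/mL — resistant
Doxycycline 2 μg/mL: in 1–2 μg/mL — intermediate
Rifampin: 25 mm is in 25–27 mm → Intermediate
Cefuroxime: 19 mm is ≥ 14 mm — susceptible
Chloramphenicol (8 μg/mL) ≥ 8 μg/mL ⇒ R
Clindamycin 16 μg/mL: = 16 μg/mL — I
Ciprofloxacin (32 μg/mL) = 32 μg/mL → I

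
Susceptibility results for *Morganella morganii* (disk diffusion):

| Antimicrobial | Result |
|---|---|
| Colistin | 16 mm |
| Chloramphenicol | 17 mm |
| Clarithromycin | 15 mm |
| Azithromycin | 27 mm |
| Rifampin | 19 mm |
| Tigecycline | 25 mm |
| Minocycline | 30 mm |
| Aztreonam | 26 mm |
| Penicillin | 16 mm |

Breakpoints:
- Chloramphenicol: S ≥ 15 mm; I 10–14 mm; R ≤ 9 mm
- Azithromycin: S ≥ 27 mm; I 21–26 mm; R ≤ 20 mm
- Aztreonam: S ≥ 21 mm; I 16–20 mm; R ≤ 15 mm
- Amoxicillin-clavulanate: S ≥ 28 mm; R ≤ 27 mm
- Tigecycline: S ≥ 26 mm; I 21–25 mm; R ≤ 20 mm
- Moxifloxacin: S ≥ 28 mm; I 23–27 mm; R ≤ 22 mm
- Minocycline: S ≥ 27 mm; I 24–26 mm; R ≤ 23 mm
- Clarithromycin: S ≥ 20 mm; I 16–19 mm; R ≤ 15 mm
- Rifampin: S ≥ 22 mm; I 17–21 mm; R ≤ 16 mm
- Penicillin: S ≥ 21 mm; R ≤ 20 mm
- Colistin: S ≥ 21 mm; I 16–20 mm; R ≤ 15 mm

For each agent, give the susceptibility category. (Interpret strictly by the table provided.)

I, S, R, S, I, I, S, S, R

Colistin (16 mm) in 16–20 mm ⇒ I
Chloramphenicol 17 mm: ≥ 15 mm → Susceptible
Clarithromycin: 15 mm is ≤ 15 mm — R
Azithromycin (27 mm) ≥ 27 mm ⇒ S
Rifampin 19 mm: in 17–21 mm → intermediate
Tigecycline 25 mm: in 21–25 mm — Intermediate
Minocycline 30 mm: ≥ 27 mm → S
Aztreonam: 26 mm is ≥ 21 mm ⇒ S
Penicillin (16 mm) ≤ 20 mm — Resistant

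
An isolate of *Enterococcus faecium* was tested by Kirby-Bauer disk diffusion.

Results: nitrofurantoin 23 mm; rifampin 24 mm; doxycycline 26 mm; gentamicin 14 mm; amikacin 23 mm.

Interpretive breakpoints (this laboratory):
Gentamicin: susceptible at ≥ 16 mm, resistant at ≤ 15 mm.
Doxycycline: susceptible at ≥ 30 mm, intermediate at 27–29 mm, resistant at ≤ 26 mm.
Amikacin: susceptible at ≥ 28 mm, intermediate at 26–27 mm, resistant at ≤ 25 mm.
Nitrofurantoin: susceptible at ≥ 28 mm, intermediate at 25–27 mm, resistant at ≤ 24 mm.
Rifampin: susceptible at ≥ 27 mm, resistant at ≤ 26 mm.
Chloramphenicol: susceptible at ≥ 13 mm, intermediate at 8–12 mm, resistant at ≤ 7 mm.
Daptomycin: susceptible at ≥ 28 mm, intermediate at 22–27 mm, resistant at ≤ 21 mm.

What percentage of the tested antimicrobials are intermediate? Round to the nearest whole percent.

Nitrofurantoin: 23 mm is ≤ 24 mm → Resistant
Rifampin (24 mm) ≤ 26 mm ⇒ resistant
Doxycycline 26 mm: ≤ 26 mm → resistant
Gentamicin (14 mm) ≤ 15 mm ⇒ Resistant
Amikacin 23 mm: ≤ 25 mm — R
Intermediate: 0/5

0%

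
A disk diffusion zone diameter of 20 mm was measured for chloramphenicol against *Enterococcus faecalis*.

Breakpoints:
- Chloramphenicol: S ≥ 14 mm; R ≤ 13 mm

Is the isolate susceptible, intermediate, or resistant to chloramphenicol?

Chloramphenicol (20 mm) ≥ 14 mm ⇒ susceptible

S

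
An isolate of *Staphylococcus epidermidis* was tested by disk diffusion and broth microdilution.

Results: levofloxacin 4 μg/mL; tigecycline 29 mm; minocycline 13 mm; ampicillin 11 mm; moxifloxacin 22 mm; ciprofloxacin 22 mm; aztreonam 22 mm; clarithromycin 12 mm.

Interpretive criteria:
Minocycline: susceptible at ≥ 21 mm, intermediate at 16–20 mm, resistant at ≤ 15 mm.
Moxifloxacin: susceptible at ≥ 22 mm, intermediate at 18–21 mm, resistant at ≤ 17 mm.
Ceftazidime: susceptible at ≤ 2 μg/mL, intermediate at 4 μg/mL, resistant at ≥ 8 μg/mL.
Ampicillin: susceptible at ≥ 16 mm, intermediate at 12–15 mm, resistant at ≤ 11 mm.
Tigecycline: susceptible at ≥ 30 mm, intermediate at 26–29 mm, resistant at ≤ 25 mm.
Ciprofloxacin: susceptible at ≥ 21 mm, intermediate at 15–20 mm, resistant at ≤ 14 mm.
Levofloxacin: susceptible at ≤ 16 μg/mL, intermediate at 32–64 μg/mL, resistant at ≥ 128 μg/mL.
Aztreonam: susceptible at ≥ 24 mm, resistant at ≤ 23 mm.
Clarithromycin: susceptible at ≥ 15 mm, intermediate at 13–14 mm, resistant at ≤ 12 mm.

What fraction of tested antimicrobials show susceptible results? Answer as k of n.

3 of 8

Levofloxacin (4 μg/mL) ≤ 16 μg/mL — Susceptible
Tigecycline (29 mm) in 26–29 mm → I
Minocycline (13 mm) ≤ 15 mm — R
Ampicillin: 11 mm is ≤ 11 mm → Resistant
Moxifloxacin (22 mm) ≥ 22 mm — Susceptible
Ciprofloxacin: 22 mm is ≥ 21 mm — susceptible
Aztreonam (22 mm) ≤ 23 mm — R
Clarithromycin: 12 mm is ≤ 12 mm ⇒ resistant
Susceptible: 3/8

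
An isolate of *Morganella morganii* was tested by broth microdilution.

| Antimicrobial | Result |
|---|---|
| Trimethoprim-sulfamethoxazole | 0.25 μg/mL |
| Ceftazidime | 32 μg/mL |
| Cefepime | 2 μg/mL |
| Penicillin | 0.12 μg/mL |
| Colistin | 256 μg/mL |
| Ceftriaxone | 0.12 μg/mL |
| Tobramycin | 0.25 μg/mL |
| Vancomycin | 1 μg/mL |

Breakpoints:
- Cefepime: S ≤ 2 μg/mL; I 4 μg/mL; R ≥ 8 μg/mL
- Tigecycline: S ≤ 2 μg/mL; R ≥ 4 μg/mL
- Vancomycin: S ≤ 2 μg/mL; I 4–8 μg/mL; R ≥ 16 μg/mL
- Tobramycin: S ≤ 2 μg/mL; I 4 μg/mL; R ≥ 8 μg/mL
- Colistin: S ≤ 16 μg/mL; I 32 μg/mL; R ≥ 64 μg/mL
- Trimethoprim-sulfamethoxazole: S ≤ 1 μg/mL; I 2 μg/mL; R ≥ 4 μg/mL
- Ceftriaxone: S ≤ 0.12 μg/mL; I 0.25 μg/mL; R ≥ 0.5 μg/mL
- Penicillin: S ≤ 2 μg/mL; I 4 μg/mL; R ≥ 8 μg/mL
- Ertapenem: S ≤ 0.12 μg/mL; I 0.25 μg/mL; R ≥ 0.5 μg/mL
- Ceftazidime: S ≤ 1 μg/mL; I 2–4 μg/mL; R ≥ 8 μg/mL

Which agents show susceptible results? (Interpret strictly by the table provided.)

Trimethoprim-sulfamethoxazole (0.25 μg/mL) ≤ 1 μg/mL → S
Ceftazidime (32 μg/mL) ≥ 8 μg/mL ⇒ R
Cefepime 2 μg/mL: ≤ 2 μg/mL → Susceptible
Penicillin 0.12 μg/mL: ≤ 2 μg/mL — S
Colistin 256 μg/mL: ≥ 64 μg/mL → resistant
Ceftriaxone: 0.12 μg/mL is ≤ 0.12 μg/mL → S
Tobramycin 0.25 μg/mL: ≤ 2 μg/mL → S
Vancomycin (1 μg/mL) ≤ 2 μg/mL — S

trimethoprim-sulfamethoxazole, cefepime, penicillin, ceftriaxone, tobramycin, vancomycin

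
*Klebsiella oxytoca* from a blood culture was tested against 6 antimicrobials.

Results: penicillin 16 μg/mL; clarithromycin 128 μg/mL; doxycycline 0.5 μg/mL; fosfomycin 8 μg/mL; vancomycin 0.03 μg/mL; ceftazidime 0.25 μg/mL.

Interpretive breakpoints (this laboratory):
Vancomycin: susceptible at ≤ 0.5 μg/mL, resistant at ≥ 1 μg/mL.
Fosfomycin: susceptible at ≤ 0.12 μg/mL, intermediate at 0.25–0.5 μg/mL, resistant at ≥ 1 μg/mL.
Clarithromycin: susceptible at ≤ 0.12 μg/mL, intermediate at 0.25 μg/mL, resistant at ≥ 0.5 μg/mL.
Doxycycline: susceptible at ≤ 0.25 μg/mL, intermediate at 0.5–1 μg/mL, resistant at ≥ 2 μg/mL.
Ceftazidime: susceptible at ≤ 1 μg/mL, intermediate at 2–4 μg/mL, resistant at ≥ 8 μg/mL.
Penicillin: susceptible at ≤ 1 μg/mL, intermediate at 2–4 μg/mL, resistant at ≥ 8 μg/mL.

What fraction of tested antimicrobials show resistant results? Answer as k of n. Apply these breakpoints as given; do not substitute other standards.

3 of 6

Penicillin 16 μg/mL: ≥ 8 μg/mL — resistant
Clarithromycin (128 μg/mL) ≥ 0.5 μg/mL → resistant
Doxycycline: 0.5 μg/mL is in 0.5–1 μg/mL ⇒ Intermediate
Fosfomycin 8 μg/mL: ≥ 1 μg/mL — Resistant
Vancomycin 0.03 μg/mL: ≤ 0.5 μg/mL → Susceptible
Ceftazidime (0.25 μg/mL) ≤ 1 μg/mL ⇒ susceptible
Resistant: 3/6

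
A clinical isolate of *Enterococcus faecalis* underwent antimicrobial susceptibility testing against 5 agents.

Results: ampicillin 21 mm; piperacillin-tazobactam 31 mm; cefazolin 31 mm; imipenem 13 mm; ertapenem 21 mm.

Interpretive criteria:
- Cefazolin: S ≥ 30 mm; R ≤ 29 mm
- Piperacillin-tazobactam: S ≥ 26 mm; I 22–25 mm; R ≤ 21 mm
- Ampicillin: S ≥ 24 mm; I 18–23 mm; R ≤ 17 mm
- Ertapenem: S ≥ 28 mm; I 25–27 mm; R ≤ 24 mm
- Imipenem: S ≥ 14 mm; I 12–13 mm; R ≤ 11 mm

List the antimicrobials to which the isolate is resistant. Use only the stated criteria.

ertapenem

Ampicillin: 21 mm is in 18–23 mm ⇒ intermediate
Piperacillin-tazobactam: 31 mm is ≥ 26 mm — Susceptible
Cefazolin (31 mm) ≥ 30 mm ⇒ S
Imipenem: 13 mm is in 12–13 mm ⇒ I
Ertapenem 21 mm: ≤ 24 mm ⇒ Resistant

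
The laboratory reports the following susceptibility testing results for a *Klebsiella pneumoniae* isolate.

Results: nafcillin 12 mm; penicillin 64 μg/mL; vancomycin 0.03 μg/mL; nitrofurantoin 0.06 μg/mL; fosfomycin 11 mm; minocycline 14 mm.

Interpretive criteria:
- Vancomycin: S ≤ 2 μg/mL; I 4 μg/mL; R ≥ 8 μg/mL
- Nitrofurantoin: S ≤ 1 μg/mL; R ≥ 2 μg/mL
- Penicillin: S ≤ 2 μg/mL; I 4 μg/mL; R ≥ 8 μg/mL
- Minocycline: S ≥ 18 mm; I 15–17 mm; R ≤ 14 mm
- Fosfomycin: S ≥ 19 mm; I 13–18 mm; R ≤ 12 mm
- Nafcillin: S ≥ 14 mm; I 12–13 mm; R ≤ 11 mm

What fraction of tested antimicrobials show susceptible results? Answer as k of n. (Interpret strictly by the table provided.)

Nafcillin (12 mm) in 12–13 mm ⇒ I
Penicillin: 64 μg/mL is ≥ 8 μg/mL — resistant
Vancomycin (0.03 μg/mL) ≤ 2 μg/mL ⇒ S
Nitrofurantoin 0.06 μg/mL: ≤ 1 μg/mL → Susceptible
Fosfomycin (11 mm) ≤ 12 mm — resistant
Minocycline (14 mm) ≤ 14 mm → resistant
Susceptible: 2/6

2 of 6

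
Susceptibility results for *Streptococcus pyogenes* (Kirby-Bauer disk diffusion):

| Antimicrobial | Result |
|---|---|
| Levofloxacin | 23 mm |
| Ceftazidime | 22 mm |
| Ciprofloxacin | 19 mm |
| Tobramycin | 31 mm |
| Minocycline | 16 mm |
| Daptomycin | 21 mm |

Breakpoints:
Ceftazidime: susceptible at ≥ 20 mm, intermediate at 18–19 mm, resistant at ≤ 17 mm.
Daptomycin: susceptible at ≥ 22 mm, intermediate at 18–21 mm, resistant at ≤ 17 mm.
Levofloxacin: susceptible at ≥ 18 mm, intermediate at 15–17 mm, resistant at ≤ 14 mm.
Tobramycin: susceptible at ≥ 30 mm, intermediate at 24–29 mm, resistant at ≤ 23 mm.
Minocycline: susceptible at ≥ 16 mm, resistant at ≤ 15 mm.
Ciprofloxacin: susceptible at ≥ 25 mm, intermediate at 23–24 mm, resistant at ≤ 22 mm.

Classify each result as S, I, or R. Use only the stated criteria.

S, S, R, S, S, I

Levofloxacin 23 mm: ≥ 18 mm — S
Ceftazidime (22 mm) ≥ 20 mm → Susceptible
Ciprofloxacin 19 mm: ≤ 22 mm — resistant
Tobramycin 31 mm: ≥ 30 mm → S
Minocycline (16 mm) ≥ 16 mm → Susceptible
Daptomycin 21 mm: in 18–21 mm ⇒ I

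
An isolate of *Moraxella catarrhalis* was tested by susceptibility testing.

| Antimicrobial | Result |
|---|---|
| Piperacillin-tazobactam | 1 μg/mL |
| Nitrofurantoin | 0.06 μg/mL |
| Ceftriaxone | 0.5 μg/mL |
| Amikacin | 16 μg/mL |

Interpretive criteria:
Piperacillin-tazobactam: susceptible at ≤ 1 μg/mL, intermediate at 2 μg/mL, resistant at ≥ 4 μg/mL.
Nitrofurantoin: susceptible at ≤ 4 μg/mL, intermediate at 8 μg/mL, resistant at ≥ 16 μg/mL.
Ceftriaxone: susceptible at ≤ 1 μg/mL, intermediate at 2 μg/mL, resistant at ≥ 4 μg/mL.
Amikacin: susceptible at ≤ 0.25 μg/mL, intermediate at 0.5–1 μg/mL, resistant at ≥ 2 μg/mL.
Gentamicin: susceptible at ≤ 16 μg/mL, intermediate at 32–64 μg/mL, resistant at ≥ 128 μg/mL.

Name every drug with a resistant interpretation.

amikacin

Piperacillin-tazobactam (1 μg/mL) ≤ 1 μg/mL ⇒ susceptible
Nitrofurantoin: 0.06 μg/mL is ≤ 4 μg/mL → S
Ceftriaxone (0.5 μg/mL) ≤ 1 μg/mL — Susceptible
Amikacin 16 μg/mL: ≥ 2 μg/mL — R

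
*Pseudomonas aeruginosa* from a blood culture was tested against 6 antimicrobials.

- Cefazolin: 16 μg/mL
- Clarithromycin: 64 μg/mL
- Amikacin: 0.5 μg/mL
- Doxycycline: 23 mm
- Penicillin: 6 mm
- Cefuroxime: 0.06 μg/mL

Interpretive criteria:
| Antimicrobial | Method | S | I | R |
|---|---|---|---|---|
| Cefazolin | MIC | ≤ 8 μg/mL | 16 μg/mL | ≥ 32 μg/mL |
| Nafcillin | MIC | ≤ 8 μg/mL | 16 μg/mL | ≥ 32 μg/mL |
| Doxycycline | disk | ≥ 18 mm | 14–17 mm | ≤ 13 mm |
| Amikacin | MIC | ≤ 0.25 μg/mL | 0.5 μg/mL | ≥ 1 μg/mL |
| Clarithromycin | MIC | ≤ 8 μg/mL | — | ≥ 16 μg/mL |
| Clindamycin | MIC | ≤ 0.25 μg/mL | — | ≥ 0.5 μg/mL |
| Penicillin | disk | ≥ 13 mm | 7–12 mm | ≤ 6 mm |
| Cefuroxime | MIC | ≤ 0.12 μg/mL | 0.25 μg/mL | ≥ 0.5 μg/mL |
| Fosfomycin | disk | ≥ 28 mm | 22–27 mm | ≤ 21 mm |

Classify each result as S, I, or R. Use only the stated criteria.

I, R, I, S, R, S

Cefazolin 16 μg/mL: = 16 μg/mL → Intermediate
Clarithromycin (64 μg/mL) ≥ 16 μg/mL → R
Amikacin: 0.5 μg/mL is = 0.5 μg/mL → intermediate
Doxycycline 23 mm: ≥ 18 mm — Susceptible
Penicillin: 6 mm is ≤ 6 mm — Resistant
Cefuroxime: 0.06 μg/mL is ≤ 0.12 μg/mL — S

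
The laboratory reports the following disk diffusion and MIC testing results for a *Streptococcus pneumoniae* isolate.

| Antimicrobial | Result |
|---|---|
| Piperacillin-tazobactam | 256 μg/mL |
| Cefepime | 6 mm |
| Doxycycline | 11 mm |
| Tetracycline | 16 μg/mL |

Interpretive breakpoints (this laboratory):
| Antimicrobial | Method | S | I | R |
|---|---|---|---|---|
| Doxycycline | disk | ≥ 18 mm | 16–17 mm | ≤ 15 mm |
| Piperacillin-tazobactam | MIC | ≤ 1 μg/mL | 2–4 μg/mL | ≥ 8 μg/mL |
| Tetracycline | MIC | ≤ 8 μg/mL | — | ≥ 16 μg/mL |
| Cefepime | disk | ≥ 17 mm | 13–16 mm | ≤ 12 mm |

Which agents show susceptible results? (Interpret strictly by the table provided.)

none

Piperacillin-tazobactam: 256 μg/mL is ≥ 8 μg/mL — Resistant
Cefepime 6 mm: ≤ 12 mm ⇒ Resistant
Doxycycline: 11 mm is ≤ 15 mm → Resistant
Tetracycline: 16 μg/mL is ≥ 16 μg/mL → Resistant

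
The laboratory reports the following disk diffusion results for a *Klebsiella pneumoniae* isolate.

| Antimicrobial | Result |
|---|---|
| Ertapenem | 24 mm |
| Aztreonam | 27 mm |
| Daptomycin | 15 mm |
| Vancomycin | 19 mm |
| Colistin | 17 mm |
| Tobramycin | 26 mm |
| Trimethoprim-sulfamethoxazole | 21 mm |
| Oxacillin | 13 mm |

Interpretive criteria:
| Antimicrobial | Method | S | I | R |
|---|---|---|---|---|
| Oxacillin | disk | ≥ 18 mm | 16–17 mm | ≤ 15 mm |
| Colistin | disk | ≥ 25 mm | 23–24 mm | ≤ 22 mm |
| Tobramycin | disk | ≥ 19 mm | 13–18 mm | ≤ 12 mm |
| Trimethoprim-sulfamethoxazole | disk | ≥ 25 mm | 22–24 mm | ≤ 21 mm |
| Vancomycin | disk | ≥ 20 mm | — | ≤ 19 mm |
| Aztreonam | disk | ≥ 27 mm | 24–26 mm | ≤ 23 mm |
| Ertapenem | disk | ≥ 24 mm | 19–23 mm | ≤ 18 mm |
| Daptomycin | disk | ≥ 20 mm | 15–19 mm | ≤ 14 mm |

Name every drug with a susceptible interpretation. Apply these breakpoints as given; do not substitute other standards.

ertapenem, aztreonam, tobramycin

Ertapenem (24 mm) ≥ 24 mm — Susceptible
Aztreonam 27 mm: ≥ 27 mm ⇒ S
Daptomycin 15 mm: in 15–19 mm → Intermediate
Vancomycin (19 mm) ≤ 19 mm → resistant
Colistin 17 mm: ≤ 22 mm — resistant
Tobramycin (26 mm) ≥ 19 mm ⇒ susceptible
Trimethoprim-sulfamethoxazole (21 mm) ≤ 21 mm — Resistant
Oxacillin 13 mm: ≤ 15 mm → R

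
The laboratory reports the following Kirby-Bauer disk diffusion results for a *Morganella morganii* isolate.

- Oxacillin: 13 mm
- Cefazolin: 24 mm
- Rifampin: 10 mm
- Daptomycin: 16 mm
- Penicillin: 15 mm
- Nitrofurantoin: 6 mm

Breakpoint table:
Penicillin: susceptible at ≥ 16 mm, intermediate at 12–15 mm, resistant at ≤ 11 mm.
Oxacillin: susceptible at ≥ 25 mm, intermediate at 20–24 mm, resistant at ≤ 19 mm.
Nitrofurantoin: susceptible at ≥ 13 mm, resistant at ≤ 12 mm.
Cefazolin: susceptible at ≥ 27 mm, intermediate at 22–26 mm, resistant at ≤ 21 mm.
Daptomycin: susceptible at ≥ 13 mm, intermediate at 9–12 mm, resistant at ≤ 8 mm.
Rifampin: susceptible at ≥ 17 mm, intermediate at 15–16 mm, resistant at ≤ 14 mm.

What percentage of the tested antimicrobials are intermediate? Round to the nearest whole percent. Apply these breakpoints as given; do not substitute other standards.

Oxacillin 13 mm: ≤ 19 mm → R
Cefazolin 24 mm: in 22–26 mm — I
Rifampin 10 mm: ≤ 14 mm → resistant
Daptomycin 16 mm: ≥ 13 mm — susceptible
Penicillin 15 mm: in 12–15 mm → Intermediate
Nitrofurantoin: 6 mm is ≤ 12 mm ⇒ R
Intermediate: 2/6

33%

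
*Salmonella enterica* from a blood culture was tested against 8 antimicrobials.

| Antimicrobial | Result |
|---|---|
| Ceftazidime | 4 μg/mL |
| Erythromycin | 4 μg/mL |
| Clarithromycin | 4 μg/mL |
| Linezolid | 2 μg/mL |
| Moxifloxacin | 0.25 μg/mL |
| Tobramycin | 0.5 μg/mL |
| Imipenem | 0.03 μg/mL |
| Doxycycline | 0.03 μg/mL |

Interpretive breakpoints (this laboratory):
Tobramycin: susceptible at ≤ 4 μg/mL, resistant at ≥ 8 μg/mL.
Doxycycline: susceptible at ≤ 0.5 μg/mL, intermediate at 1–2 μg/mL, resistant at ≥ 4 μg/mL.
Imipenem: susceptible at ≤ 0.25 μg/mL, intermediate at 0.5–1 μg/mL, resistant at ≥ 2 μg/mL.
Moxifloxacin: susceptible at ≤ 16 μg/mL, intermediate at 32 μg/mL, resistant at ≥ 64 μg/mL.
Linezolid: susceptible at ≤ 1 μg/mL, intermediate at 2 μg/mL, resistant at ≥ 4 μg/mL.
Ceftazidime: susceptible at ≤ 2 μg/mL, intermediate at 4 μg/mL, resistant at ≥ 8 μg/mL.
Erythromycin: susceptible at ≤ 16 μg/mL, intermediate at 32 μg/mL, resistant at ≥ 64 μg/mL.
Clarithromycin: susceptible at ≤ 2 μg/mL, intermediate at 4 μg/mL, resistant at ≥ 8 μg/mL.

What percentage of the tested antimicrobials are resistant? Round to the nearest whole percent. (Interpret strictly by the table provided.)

0%

Ceftazidime (4 μg/mL) = 4 μg/mL ⇒ Intermediate
Erythromycin (4 μg/mL) ≤ 16 μg/mL → susceptible
Clarithromycin (4 μg/mL) = 4 μg/mL — intermediate
Linezolid: 2 μg/mL is = 2 μg/mL → intermediate
Moxifloxacin (0.25 μg/mL) ≤ 16 μg/mL ⇒ susceptible
Tobramycin (0.5 μg/mL) ≤ 4 μg/mL → S
Imipenem: 0.03 μg/mL is ≤ 0.25 μg/mL — Susceptible
Doxycycline (0.03 μg/mL) ≤ 0.5 μg/mL — S
Resistant: 0/8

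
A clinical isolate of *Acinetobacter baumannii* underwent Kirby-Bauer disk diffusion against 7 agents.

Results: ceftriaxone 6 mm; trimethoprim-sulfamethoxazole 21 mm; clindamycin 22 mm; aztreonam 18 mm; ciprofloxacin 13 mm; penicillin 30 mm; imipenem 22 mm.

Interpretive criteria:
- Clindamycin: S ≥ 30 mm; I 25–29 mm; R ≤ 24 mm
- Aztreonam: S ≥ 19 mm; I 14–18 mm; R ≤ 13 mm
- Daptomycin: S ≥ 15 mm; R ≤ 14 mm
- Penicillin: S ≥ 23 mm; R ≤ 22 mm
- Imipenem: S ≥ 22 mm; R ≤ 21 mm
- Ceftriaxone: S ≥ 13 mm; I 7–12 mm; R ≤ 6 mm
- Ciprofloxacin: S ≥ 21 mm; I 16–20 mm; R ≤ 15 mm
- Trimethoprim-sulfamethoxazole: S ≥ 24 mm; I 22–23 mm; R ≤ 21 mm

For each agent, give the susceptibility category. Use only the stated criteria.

Ceftriaxone (6 mm) ≤ 6 mm ⇒ R
Trimethoprim-sulfamethoxazole: 21 mm is ≤ 21 mm — Resistant
Clindamycin: 22 mm is ≤ 24 mm — resistant
Aztreonam: 18 mm is in 14–18 mm ⇒ I
Ciprofloxacin (13 mm) ≤ 15 mm → resistant
Penicillin 30 mm: ≥ 23 mm ⇒ Susceptible
Imipenem (22 mm) ≥ 22 mm ⇒ susceptible

R, R, R, I, R, S, S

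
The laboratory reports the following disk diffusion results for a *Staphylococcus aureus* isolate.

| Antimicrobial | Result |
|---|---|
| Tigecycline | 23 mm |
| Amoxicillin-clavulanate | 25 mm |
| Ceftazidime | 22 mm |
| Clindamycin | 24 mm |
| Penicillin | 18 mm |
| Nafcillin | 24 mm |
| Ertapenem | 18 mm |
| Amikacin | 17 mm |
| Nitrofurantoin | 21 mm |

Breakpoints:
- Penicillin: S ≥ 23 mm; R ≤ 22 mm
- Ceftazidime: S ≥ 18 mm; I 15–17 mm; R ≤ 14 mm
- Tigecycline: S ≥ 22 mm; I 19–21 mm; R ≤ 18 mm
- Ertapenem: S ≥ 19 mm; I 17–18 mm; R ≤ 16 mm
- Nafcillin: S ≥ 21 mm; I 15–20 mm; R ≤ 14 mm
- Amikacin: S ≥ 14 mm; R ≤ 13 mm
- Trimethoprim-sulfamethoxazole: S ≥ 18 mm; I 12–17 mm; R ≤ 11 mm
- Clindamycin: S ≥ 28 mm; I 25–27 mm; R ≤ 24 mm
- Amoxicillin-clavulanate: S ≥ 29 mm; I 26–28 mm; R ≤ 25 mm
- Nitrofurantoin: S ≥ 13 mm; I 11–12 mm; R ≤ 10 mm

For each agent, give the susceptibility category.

Tigecycline: 23 mm is ≥ 22 mm — susceptible
Amoxicillin-clavulanate: 25 mm is ≤ 25 mm ⇒ Resistant
Ceftazidime: 22 mm is ≥ 18 mm → S
Clindamycin (24 mm) ≤ 24 mm — Resistant
Penicillin 18 mm: ≤ 22 mm → resistant
Nafcillin: 24 mm is ≥ 21 mm → Susceptible
Ertapenem 18 mm: in 17–18 mm → intermediate
Amikacin (17 mm) ≥ 14 mm ⇒ Susceptible
Nitrofurantoin (21 mm) ≥ 13 mm ⇒ susceptible

S, R, S, R, R, S, I, S, S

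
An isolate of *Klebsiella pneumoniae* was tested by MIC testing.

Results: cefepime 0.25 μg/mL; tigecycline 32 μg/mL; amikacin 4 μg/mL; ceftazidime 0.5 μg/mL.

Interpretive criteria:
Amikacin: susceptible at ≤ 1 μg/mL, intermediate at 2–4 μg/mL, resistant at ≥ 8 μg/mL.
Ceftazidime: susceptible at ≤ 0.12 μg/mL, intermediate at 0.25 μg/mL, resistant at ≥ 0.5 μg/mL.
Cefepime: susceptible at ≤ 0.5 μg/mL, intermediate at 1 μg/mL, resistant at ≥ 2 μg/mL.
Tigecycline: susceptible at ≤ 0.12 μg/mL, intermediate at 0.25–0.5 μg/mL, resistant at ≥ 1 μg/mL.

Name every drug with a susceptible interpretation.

cefepime

Cefepime: 0.25 μg/mL is ≤ 0.5 μg/mL → S
Tigecycline 32 μg/mL: ≥ 1 μg/mL ⇒ resistant
Amikacin: 4 μg/mL is in 2–4 μg/mL → I
Ceftazidime (0.5 μg/mL) ≥ 0.5 μg/mL → resistant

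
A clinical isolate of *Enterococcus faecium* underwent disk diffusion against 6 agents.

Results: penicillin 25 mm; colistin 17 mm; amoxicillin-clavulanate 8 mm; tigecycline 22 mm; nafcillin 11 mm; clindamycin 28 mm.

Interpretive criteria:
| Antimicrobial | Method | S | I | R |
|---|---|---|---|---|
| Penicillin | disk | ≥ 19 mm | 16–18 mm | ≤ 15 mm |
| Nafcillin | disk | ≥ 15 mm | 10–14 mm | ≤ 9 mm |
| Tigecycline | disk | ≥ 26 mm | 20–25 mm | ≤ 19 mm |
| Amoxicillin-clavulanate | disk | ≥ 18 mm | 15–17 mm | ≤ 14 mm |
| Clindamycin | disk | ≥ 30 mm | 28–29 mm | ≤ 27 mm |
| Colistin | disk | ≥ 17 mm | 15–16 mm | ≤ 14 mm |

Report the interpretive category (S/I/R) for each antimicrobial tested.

S, S, R, I, I, I

Penicillin 25 mm: ≥ 19 mm → Susceptible
Colistin: 17 mm is ≥ 17 mm — S
Amoxicillin-clavulanate: 8 mm is ≤ 14 mm — R
Tigecycline 22 mm: in 20–25 mm → I
Nafcillin 11 mm: in 10–14 mm ⇒ intermediate
Clindamycin (28 mm) in 28–29 mm ⇒ intermediate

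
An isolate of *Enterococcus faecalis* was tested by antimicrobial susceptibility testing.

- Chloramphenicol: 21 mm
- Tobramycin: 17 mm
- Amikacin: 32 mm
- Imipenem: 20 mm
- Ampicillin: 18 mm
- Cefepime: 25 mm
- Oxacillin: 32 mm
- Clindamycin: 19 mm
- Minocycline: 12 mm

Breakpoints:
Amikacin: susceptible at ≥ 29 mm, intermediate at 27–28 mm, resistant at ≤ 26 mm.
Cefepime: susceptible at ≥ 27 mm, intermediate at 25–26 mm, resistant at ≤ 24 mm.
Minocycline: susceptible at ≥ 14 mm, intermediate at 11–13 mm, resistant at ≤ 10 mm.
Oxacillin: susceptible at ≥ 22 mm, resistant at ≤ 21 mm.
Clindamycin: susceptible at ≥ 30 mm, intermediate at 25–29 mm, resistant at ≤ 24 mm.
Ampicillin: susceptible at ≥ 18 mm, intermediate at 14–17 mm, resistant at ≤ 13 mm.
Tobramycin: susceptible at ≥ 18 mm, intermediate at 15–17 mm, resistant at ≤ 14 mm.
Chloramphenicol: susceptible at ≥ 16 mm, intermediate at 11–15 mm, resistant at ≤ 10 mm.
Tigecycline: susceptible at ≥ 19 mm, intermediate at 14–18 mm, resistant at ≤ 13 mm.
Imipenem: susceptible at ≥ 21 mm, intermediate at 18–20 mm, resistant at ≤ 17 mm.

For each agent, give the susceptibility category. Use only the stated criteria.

Chloramphenicol: 21 mm is ≥ 16 mm → Susceptible
Tobramycin 17 mm: in 15–17 mm → Intermediate
Amikacin (32 mm) ≥ 29 mm → susceptible
Imipenem 20 mm: in 18–20 mm ⇒ intermediate
Ampicillin: 18 mm is ≥ 18 mm — Susceptible
Cefepime 25 mm: in 25–26 mm → I
Oxacillin (32 mm) ≥ 22 mm → susceptible
Clindamycin (19 mm) ≤ 24 mm ⇒ R
Minocycline 12 mm: in 11–13 mm ⇒ intermediate

S, I, S, I, S, I, S, R, I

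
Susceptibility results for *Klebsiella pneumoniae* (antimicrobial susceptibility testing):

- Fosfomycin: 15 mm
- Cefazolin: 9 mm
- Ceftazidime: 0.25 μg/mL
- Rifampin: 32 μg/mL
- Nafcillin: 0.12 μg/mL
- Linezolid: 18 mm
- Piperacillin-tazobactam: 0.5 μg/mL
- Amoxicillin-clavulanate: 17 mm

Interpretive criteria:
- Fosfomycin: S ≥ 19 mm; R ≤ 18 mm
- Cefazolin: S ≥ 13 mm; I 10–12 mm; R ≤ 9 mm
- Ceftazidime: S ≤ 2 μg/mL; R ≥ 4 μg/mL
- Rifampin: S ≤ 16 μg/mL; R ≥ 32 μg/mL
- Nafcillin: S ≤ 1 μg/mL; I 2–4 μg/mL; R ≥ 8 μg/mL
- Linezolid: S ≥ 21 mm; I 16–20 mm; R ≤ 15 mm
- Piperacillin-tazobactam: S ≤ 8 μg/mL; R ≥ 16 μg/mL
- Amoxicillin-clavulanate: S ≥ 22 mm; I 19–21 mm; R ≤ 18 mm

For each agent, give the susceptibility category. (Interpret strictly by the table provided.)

R, R, S, R, S, I, S, R

Fosfomycin (15 mm) ≤ 18 mm → Resistant
Cefazolin: 9 mm is ≤ 9 mm → R
Ceftazidime (0.25 μg/mL) ≤ 2 μg/mL — Susceptible
Rifampin (32 μg/mL) ≥ 32 μg/mL — Resistant
Nafcillin: 0.12 μg/mL is ≤ 1 μg/mL → Susceptible
Linezolid 18 mm: in 16–20 mm ⇒ Intermediate
Piperacillin-tazobactam (0.5 μg/mL) ≤ 8 μg/mL — S
Amoxicillin-clavulanate: 17 mm is ≤ 18 mm ⇒ resistant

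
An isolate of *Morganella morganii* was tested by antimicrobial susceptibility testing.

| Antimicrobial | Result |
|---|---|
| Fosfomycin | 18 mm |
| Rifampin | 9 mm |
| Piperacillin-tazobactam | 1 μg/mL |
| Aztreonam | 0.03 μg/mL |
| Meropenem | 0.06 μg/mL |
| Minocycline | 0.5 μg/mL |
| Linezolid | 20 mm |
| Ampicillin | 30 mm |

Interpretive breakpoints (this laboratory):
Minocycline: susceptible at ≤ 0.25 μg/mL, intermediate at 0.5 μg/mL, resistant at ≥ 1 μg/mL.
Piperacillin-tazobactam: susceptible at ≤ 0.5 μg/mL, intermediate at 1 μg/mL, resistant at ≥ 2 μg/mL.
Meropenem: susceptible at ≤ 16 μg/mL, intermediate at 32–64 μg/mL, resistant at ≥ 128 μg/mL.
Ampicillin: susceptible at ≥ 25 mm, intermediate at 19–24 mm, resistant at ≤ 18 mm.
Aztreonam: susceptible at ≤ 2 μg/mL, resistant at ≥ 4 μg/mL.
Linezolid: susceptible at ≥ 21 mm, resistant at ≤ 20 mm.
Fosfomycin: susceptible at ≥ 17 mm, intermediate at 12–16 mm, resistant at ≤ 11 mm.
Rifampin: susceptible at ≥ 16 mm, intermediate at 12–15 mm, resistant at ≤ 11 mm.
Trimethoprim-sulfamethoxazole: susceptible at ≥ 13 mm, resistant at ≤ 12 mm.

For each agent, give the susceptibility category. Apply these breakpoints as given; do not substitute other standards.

S, R, I, S, S, I, R, S

Fosfomycin (18 mm) ≥ 17 mm → susceptible
Rifampin (9 mm) ≤ 11 mm → Resistant
Piperacillin-tazobactam (1 μg/mL) = 1 μg/mL — intermediate
Aztreonam (0.03 μg/mL) ≤ 2 μg/mL → susceptible
Meropenem (0.06 μg/mL) ≤ 16 μg/mL — S
Minocycline 0.5 μg/mL: = 0.5 μg/mL ⇒ intermediate
Linezolid: 20 mm is ≤ 20 mm ⇒ resistant
Ampicillin 30 mm: ≥ 25 mm ⇒ Susceptible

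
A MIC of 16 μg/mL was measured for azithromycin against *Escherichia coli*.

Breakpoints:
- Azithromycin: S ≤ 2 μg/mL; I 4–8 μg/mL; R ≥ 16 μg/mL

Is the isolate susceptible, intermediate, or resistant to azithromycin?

Resistant

Azithromycin (16 μg/mL) ≥ 16 μg/mL — Resistant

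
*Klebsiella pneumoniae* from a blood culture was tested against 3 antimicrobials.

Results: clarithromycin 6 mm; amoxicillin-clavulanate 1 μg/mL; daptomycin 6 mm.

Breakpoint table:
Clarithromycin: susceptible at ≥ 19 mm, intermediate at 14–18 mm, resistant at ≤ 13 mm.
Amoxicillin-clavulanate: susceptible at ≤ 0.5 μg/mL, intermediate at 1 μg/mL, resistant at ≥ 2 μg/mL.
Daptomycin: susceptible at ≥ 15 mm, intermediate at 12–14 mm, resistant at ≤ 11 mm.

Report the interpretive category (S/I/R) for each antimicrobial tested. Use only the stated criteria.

R, I, R

Clarithromycin (6 mm) ≤ 13 mm → resistant
Amoxicillin-clavulanate: 1 μg/mL is = 1 μg/mL ⇒ Intermediate
Daptomycin (6 mm) ≤ 11 mm → resistant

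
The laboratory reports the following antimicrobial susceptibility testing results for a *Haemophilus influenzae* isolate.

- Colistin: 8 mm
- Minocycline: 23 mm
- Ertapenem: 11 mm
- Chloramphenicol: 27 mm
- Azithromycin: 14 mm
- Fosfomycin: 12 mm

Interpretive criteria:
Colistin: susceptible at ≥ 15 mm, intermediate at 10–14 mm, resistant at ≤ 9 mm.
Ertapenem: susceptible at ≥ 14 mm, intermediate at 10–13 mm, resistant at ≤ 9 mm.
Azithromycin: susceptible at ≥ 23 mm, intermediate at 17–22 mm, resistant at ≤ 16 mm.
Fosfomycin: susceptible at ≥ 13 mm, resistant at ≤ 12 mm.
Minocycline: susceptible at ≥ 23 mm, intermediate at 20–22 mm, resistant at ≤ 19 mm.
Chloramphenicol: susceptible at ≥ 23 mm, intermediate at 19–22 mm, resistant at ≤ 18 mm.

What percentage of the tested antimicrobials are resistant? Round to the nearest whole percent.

Colistin: 8 mm is ≤ 9 mm — Resistant
Minocycline (23 mm) ≥ 23 mm — susceptible
Ertapenem: 11 mm is in 10–13 mm → I
Chloramphenicol (27 mm) ≥ 23 mm → susceptible
Azithromycin (14 mm) ≤ 16 mm — resistant
Fosfomycin: 12 mm is ≤ 12 mm — Resistant
Resistant: 3/6

50%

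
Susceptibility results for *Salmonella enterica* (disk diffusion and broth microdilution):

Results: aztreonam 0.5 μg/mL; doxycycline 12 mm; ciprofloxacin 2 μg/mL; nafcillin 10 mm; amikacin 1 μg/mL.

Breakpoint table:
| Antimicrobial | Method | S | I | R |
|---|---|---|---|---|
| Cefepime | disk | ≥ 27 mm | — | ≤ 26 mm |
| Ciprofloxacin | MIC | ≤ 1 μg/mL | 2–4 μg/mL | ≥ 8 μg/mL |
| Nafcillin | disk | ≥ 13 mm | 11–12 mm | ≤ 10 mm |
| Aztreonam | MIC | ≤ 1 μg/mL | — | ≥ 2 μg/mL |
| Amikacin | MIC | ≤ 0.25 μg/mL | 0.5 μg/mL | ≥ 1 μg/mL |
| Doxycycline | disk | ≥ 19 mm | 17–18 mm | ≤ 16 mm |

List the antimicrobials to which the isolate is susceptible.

Aztreonam 0.5 μg/mL: ≤ 1 μg/mL ⇒ S
Doxycycline: 12 mm is ≤ 16 mm → Resistant
Ciprofloxacin: 2 μg/mL is in 2–4 μg/mL → I
Nafcillin 10 mm: ≤ 10 mm ⇒ resistant
Amikacin 1 μg/mL: ≥ 1 μg/mL → R

aztreonam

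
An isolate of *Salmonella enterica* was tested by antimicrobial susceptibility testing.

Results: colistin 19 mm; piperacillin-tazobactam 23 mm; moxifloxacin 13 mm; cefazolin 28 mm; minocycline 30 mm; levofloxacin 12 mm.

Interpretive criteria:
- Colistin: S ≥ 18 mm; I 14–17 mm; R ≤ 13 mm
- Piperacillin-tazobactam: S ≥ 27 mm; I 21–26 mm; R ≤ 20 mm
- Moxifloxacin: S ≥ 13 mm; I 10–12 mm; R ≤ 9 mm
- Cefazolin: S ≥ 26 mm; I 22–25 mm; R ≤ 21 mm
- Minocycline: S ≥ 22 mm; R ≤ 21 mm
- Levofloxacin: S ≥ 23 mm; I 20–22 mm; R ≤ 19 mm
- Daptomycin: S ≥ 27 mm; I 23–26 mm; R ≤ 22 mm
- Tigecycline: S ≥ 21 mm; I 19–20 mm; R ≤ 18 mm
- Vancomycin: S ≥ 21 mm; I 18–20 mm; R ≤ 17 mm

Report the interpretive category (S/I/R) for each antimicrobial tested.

S, I, S, S, S, R

Colistin (19 mm) ≥ 18 mm ⇒ Susceptible
Piperacillin-tazobactam 23 mm: in 21–26 mm — intermediate
Moxifloxacin (13 mm) ≥ 13 mm — S
Cefazolin (28 mm) ≥ 26 mm ⇒ Susceptible
Minocycline (30 mm) ≥ 22 mm → susceptible
Levofloxacin 12 mm: ≤ 19 mm — Resistant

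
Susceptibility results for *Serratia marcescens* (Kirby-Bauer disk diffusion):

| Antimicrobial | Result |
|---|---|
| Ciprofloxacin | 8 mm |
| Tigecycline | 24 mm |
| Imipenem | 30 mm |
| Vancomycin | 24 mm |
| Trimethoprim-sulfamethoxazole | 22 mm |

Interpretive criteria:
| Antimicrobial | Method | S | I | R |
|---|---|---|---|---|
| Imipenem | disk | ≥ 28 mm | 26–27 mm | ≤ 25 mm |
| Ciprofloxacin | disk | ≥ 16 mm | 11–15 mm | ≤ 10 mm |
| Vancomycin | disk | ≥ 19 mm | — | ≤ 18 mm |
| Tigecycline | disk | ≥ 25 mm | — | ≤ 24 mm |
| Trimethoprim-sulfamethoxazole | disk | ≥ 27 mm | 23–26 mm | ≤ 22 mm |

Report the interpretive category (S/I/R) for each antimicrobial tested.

R, R, S, S, R

Ciprofloxacin (8 mm) ≤ 10 mm — resistant
Tigecycline (24 mm) ≤ 24 mm → R
Imipenem: 30 mm is ≥ 28 mm — S
Vancomycin: 24 mm is ≥ 19 mm → S
Trimethoprim-sulfamethoxazole (22 mm) ≤ 22 mm ⇒ R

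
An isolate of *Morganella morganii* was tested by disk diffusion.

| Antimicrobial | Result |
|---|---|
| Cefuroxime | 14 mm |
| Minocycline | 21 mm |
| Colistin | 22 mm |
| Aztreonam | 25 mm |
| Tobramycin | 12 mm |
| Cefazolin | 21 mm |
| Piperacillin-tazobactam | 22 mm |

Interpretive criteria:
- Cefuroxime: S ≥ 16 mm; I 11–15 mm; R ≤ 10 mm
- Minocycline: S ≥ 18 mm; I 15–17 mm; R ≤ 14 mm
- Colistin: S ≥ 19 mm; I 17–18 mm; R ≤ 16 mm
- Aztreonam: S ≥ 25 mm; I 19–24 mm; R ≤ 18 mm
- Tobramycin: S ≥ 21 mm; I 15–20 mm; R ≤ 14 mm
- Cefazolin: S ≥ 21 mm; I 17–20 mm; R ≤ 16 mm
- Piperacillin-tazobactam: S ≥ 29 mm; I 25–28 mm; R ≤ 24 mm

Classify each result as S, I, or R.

I, S, S, S, R, S, R

Cefuroxime (14 mm) in 11–15 mm ⇒ Intermediate
Minocycline 21 mm: ≥ 18 mm → S
Colistin: 22 mm is ≥ 19 mm → S
Aztreonam: 25 mm is ≥ 25 mm ⇒ S
Tobramycin: 12 mm is ≤ 14 mm — R
Cefazolin: 21 mm is ≥ 21 mm — susceptible
Piperacillin-tazobactam (22 mm) ≤ 24 mm → R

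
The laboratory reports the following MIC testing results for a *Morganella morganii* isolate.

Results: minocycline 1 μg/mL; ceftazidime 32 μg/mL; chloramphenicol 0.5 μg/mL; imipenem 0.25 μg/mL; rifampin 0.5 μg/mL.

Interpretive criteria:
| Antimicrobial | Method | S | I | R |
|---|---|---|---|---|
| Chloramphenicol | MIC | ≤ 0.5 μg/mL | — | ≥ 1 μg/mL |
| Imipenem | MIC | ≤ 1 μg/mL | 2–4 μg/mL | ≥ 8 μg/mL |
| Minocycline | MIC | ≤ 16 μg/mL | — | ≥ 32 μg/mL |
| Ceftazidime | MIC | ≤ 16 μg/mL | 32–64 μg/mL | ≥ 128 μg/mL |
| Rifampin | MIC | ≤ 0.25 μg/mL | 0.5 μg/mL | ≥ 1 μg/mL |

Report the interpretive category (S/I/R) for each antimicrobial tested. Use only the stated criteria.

S, I, S, S, I

Minocycline (1 μg/mL) ≤ 16 μg/mL → S
Ceftazidime: 32 μg/mL is in 32–64 μg/mL ⇒ I
Chloramphenicol: 0.5 μg/mL is ≤ 0.5 μg/mL ⇒ Susceptible
Imipenem (0.25 μg/mL) ≤ 1 μg/mL — S
Rifampin (0.5 μg/mL) = 0.5 μg/mL → Intermediate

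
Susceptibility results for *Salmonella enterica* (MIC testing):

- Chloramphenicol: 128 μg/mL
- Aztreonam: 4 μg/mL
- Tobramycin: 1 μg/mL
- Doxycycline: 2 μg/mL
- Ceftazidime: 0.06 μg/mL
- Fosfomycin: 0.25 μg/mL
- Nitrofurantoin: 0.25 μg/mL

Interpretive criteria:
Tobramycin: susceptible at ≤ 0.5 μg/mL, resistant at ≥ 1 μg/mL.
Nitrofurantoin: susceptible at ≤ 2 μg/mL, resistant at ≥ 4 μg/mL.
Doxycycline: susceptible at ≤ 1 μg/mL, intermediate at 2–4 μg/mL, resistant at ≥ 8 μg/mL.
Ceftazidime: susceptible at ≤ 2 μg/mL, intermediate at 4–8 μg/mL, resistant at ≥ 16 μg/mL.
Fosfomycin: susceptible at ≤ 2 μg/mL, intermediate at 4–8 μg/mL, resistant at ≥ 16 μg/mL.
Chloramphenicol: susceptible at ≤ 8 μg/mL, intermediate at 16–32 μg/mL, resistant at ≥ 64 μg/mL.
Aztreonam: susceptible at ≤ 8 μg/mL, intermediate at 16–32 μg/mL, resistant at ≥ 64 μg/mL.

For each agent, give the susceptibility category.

R, S, R, I, S, S, S

Chloramphenicol: 128 μg/mL is ≥ 64 μg/mL — Resistant
Aztreonam 4 μg/mL: ≤ 8 μg/mL — S
Tobramycin 1 μg/mL: ≥ 1 μg/mL → resistant
Doxycycline (2 μg/mL) in 2–4 μg/mL → I
Ceftazidime 0.06 μg/mL: ≤ 2 μg/mL — S
Fosfomycin: 0.25 μg/mL is ≤ 2 μg/mL — Susceptible
Nitrofurantoin: 0.25 μg/mL is ≤ 2 μg/mL → Susceptible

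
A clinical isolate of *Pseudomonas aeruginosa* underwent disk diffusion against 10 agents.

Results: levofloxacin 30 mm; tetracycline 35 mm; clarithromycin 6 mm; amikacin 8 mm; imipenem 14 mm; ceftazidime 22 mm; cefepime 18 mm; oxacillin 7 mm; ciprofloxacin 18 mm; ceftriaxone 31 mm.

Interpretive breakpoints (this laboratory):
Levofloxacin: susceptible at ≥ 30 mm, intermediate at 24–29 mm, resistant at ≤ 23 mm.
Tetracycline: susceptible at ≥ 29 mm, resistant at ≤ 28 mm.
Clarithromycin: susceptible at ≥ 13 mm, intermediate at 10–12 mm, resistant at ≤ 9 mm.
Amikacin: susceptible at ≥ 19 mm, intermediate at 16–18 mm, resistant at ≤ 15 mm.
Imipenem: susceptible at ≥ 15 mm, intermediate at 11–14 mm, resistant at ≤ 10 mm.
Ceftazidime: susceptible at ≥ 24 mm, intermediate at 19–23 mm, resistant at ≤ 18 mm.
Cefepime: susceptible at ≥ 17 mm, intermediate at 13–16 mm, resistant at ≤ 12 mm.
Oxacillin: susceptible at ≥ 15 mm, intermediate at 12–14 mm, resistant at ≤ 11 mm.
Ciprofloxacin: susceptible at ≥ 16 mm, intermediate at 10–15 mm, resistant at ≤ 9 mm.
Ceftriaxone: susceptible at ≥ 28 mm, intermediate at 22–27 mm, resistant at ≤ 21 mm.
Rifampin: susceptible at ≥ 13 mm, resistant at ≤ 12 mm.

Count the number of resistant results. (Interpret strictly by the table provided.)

Levofloxacin (30 mm) ≥ 30 mm → Susceptible
Tetracycline: 35 mm is ≥ 29 mm → susceptible
Clarithromycin (6 mm) ≤ 9 mm — R
Amikacin: 8 mm is ≤ 15 mm ⇒ resistant
Imipenem 14 mm: in 11–14 mm → intermediate
Ceftazidime 22 mm: in 19–23 mm — I
Cefepime 18 mm: ≥ 17 mm — Susceptible
Oxacillin: 7 mm is ≤ 11 mm → resistant
Ciprofloxacin (18 mm) ≥ 16 mm — Susceptible
Ceftriaxone: 31 mm is ≥ 28 mm → Susceptible
Resistant: 3

3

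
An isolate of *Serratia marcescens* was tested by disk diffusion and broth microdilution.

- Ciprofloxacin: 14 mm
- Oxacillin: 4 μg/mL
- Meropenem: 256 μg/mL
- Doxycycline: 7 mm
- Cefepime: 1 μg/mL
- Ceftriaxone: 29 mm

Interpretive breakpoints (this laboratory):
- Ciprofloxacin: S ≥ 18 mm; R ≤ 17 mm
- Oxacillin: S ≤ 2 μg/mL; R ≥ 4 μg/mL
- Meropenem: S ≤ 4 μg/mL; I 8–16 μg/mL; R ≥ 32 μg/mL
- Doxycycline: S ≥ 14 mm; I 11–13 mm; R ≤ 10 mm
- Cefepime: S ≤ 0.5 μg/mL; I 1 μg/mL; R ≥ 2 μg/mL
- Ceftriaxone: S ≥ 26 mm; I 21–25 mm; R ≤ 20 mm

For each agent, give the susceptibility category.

R, R, R, R, I, S

Ciprofloxacin 14 mm: ≤ 17 mm ⇒ resistant
Oxacillin: 4 μg/mL is ≥ 4 μg/mL → R
Meropenem: 256 μg/mL is ≥ 32 μg/mL → Resistant
Doxycycline 7 mm: ≤ 10 mm — resistant
Cefepime: 1 μg/mL is = 1 μg/mL → Intermediate
Ceftriaxone 29 mm: ≥ 26 mm — susceptible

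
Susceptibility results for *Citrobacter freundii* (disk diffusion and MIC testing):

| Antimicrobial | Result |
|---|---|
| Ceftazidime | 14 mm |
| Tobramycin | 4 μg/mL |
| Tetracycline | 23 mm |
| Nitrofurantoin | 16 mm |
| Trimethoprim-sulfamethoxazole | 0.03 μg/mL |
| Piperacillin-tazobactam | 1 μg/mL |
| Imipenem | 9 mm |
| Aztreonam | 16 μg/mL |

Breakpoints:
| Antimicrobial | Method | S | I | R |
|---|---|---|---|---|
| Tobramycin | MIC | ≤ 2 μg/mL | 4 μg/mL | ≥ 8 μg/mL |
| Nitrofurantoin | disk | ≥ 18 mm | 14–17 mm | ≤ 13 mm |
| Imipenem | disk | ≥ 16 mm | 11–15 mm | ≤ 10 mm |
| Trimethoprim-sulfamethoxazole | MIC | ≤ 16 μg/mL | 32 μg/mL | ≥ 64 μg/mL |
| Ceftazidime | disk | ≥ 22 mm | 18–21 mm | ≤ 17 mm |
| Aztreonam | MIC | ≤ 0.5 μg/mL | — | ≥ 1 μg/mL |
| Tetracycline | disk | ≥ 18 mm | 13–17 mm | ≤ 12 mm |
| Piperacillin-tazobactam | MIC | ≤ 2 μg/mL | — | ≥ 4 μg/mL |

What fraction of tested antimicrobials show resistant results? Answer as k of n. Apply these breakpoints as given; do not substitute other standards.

3 of 8

Ceftazidime (14 mm) ≤ 17 mm → Resistant
Tobramycin: 4 μg/mL is = 4 μg/mL — intermediate
Tetracycline: 23 mm is ≥ 18 mm → Susceptible
Nitrofurantoin: 16 mm is in 14–17 mm → intermediate
Trimethoprim-sulfamethoxazole: 0.03 μg/mL is ≤ 16 μg/mL → Susceptible
Piperacillin-tazobactam (1 μg/mL) ≤ 2 μg/mL → Susceptible
Imipenem (9 mm) ≤ 10 mm — resistant
Aztreonam 16 μg/mL: ≥ 1 μg/mL — resistant
Resistant: 3/8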